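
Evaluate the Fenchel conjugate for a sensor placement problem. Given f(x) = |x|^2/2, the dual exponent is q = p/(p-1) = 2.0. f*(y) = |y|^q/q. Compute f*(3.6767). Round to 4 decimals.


The conjugate exponent q satisfies 1/p + 1/q = 1.
p = 2, so q = 2/(2 - 1) = 2.0
|y|^q = 3.6767^2.0 = 13.5181
f*(3.6767) = 13.5181 / 2.0 = 6.7591


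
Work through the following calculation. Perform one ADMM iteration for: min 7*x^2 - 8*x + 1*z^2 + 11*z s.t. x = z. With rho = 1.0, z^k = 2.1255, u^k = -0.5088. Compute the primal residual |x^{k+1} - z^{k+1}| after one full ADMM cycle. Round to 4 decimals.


ADMM iteration with rho = 1.0, z^k = 2.1255, u^k = -0.5088
Step 1: x-update.
Minimize 7*x^2 - 8*x + (1.0/2)*(x - 2.1255 - 0.5088)^2
FOC: (2*7 + 1.0)*x = 8 + 1.0*(2.1255 + 0.5088)
x^{k+1} = 0.709
Step 2: z-update.
Minimize 1*z^2 + 11*z + (1.0/2)*(0.709 - z - 0.5088)^2
FOC: (2*1 + 1.0)*z = -11 + 1.0*(0.709 - 0.5088)
z^{k+1} = -3.5999
Step 3: u-update.
u^{k+1} = -0.5088 + 0.709 + 3.5999 = 3.8001
Step 4: Primal residual = |0.709 + 3.5999| = 4.3089


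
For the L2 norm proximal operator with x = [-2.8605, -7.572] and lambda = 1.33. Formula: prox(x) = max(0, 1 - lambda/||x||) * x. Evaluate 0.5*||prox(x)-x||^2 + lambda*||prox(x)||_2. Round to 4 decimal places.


Step 1: Compute ||x||.
||x|| = 8.0943
Step 2: Compute scaling factor.
scale = max(0, 1 - 1.33/8.0943) = 0.8357
Step 3: prox(x) = [-2.3905, -6.3278]
||prox(x)|| = 6.7643
Step 4: Proximal objective.
0.5*||prox-x||^2 = 0.8845
lambda*||prox|| = 8.9965
Total = 9.881


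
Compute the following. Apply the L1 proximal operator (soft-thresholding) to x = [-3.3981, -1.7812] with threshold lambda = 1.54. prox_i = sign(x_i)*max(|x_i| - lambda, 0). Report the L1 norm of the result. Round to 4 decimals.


Soft-thresholding with lambda = 1.54:
prox(-3.3981) = sign(-3.3981)*max(|-3.3981| - 1.54, 0) = -1.8581
prox(-1.7812) = sign(-1.7812)*max(|-1.7812| - 1.54, 0) = -0.2412
prox(x) = [-1.8581, -0.2412]
||prox(x)||_1 = 1.8581 + 0.2412 = 2.0993


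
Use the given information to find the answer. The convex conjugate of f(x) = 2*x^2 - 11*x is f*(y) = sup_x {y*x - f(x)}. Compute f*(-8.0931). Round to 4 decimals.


f*(y) = sup_x {y*x - a*x^2 - b*x} = sup_x {(y-b)*x - a*x^2}
FOC: (y - b) - 2a*x = 0 => x* = (y - b)/(2a)
x* = (-8.0931 + 11)/(2*2) = 0.7267
f*(-8.0931) = (y-b)^2/(4a) = (-8.0931 + 11)^2/(4*2)
= 8.4501/8 = 1.0563


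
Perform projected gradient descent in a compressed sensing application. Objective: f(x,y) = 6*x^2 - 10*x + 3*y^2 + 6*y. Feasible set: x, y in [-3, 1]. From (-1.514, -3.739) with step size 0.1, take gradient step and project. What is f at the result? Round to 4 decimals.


Step 1: Compute gradient at (-1.514, -3.739).
grad_x = 2*6*-1.514 - 10 = -28.168
grad_y = 2*3*-3.739 + 6 = -16.434
Step 2: Gradient step.
x_raw = -1.514 - 0.1*-28.168 = 1.3028
y_raw = -3.739 - 0.1*-16.434 = -2.0956
Step 3: Project onto [-3, 1].
x_proj = clip(1.3028) = 1.0
y_proj = clip(-2.0956) = -2.0956
Step 4: Evaluate f.
f(1.0, -2.0956) = -3.399


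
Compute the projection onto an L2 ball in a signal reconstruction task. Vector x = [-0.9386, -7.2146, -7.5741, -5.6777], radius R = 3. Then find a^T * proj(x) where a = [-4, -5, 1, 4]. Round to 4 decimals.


Step 1: Compute ||x|| (intermediates to 6 decimals).
||x|| = sqrt((-0.9386)^2 + (-7.2146)^2 + (-7.5741)^2 + (-5.6777)^2) = 11.938789
Step 2: Project.
Since ||x|| > R, scale = R/||x|| = 3/11.938789 = 0.251282, proj(x) = scale * x
proj(x) = [-0.235853, -1.812899, -1.903235, -1.426704]
Step 3: Dot product.
a^T * proj(x) = -4*(-0.235853) - 5*(-1.812899) + 1*(-1.903235) + 4*(-1.426704) = 2.3979


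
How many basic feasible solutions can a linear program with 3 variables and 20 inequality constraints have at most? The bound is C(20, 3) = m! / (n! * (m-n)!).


Each vertex corresponds to some choice of n active constraints out of m, so the number of vertices is at most C(m, n) = m! / (n!(m-n)!).
m = 20, n = 3
Numerator: 20 * 19 * 18
Denominator: 3! = 6
C(20, 3) = 1140


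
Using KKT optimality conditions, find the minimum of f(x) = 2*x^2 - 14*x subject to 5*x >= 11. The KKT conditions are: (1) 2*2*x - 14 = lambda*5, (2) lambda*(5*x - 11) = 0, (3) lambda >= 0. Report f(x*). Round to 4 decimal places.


Step 1: Try lambda = 0 (constraint inactive).
Stationarity: 2*2*x - 14 = 0
x* = 14/(2*2) = 3.5
Check constraint: 5*3.5 = 17.5 >= 11 -- satisfied.
Step 2: Compute optimal value.
f(x*) = 2*3.5^2 - 14*3.5 = -24.5


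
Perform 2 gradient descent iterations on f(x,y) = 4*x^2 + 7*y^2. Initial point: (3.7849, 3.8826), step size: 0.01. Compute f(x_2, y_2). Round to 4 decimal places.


Gradient descent on f(x,y) = 4*x^2 + 7*y^2.
Starting point: (3.7849, 3.8826), alpha = 0.01
Step 1: grad_x = 2*4*3.7849 = 30.2792, grad_y = 2*7*3.8826 = 54.3564
  x_1 = 3.7849 - 0.01*30.2792 = 3.4821
  y_1 = 3.8826 - 0.01*54.3564 = 3.339
Step 2: grad_x = 2*4*3.4821 = 27.8569, grad_y = 2*7*3.339 = 46.7465
  x_2 = 3.4821 - 0.01*27.8569 = 3.2035
  y_2 = 3.339 - 0.01*46.7465 = 2.8716
f(3.2035, 2.8716) = 4*3.2035^2 + 7*2.8716^2 = 98.7721


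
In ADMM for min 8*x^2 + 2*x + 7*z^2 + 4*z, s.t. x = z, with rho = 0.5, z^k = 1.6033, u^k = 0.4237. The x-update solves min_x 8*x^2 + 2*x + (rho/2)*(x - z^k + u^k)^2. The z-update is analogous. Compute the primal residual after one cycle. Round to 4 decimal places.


ADMM iteration with rho = 0.5, z^k = 1.6033, u^k = 0.4237
Step 1: x-update.
Minimize 8*x^2 + 2*x + (0.5/2)*(x - 1.6033 + 0.4237)^2
FOC: (2*8 + 0.5)*x = -2 + 0.5*(1.6033 - 0.4237)
x^{k+1} = -0.0855
Step 2: z-update.
Minimize 7*z^2 + 4*z + (0.5/2)*(-0.0855 - z + 0.4237)^2
FOC: (2*7 + 0.5)*z = -4 + 0.5*(-0.0855 + 0.4237)
z^{k+1} = -0.2642
Step 3: u-update.
u^{k+1} = 0.4237 - 0.0855 + 0.2642 = 0.6024
Step 4: Primal residual = |-0.0855 + 0.2642| = 0.1787


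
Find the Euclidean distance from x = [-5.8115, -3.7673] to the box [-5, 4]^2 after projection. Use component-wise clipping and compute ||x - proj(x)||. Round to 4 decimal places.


Project each component onto [-5, 4].
clip(-5.8115) = -5.0, clip(-3.7673) = -3.7673
Projection = [-5.0, -3.7673]
Squared diffs: [0.6585, 0.0]
Distance = sqrt(0.6585) = 0.8115


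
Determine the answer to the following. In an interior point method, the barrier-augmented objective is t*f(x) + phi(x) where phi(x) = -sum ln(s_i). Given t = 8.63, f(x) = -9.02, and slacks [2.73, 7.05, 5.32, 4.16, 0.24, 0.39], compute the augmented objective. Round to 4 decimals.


Step 1: Compute log-barrier.
ln values: [1.0043, 1.953, 1.6715, 1.4255, -1.4271, -0.9416]
phi = -(1.0043 + 1.953 + 1.6715 + 1.4255 - 1.4271 - 0.9416) = -3.6856
Step 2: Compute augmented objective.
t*f(x) = 8.63*-9.02 = -77.8426
Total = -77.8426 - 3.6856 = -81.5282


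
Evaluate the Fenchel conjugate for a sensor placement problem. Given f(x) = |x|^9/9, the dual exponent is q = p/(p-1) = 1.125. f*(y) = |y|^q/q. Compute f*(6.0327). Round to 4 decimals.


The conjugate exponent q satisfies 1/p + 1/q = 1.
p = 9, so q = 9/(9 - 1) = 1.125
|y|^q = 6.0327^1.125 = 7.5522
f*(6.0327) = 7.5522 / 1.125 = 6.7131


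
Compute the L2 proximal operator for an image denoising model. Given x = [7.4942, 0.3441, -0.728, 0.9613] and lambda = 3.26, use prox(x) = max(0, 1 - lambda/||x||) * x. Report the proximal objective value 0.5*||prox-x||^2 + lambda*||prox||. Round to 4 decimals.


Step 1: Compute ||x||.
||x|| = 7.5984
Step 2: Compute scaling factor.
scale = max(0, 1 - 3.26/7.5984) = 0.571
Step 3: prox(x) = [4.2789, 0.1965, -0.4157, 0.5489]
||prox(x)|| = 4.3384
Step 4: Proximal objective.
0.5*||prox-x||^2 = 5.3138
lambda*||prox|| = 14.1432
Total = 19.4569


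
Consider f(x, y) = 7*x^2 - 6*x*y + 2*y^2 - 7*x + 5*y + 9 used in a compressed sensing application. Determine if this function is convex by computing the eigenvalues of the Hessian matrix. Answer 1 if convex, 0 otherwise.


The Hessian of f(x,y) = 7*x^2 - 6*x*y + 2*y^2 - 7*x + 5*y + 9 is:
H = [[14, -6], [-6, 4]]
Trace = 14 + 4 = 18
Determinant = 14*4 - (-6)^2 = 20
Discriminant = (18)^2 - 4*20 = 244.0
Eigenvalues: lambda_1 = 1.1898, lambda_2 = 16.8102
The function is convex.

1


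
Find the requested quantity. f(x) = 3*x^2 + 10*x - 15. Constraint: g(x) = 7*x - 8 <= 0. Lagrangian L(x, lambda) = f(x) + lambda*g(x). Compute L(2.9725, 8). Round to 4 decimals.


Step 1: Evaluate f(x).
f(2.9725) = 3*2.9725^2 + 10*2.9725 - 15 = 41.2323
Step 2: Evaluate g(x).
g(2.9725) = 7*2.9725 - 8 = 12.8075
Step 3: Compute Lagrangian.
L = 41.2323 + 8*12.8075 = 143.6923


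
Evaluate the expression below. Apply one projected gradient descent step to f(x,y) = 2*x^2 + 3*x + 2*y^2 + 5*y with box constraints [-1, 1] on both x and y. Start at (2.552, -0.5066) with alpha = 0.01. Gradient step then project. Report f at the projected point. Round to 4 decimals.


Step 1: Compute gradient at (2.552, -0.5066).
grad_x = 2*2*2.552 + 3 = 13.208
grad_y = 2*2*-0.5066 + 5 = 2.9736
Step 2: Gradient step.
x_raw = 2.552 - 0.01*13.208 = 2.4199
y_raw = -0.5066 - 0.01*2.9736 = -0.5363
Step 3: Project onto [-1, 1].
x_proj = clip(2.4199) = 1.0
y_proj = clip(-0.5363) = -0.5363
Step 4: Evaluate f.
f(1.0, -0.5363) = 2.8936


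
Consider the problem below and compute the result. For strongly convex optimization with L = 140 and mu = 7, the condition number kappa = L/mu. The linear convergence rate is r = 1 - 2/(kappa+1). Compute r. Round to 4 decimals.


Step 1: Compute the condition number.
kappa = L/mu = 140/7 = 20.0
Step 2: Compute the convergence rate.
r = 1 - 2/(kappa + 1) = 1 - 2*mu/(L + mu) = (L - mu)/(L + mu) = 133/147 = 0.9048


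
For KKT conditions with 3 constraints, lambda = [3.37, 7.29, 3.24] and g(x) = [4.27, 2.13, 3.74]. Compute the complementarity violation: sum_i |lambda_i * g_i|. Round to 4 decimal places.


KKT complementary slackness check:
lambda_1 * g_1 = 3.37 * 4.27 = 14.3899
lambda_2 * g_2 = 7.29 * 2.13 = 15.5277
lambda_3 * g_3 = 3.24 * 3.74 = 12.1176
Total violation = 14.3899 + 15.5277 + 12.1176 = 42.0352


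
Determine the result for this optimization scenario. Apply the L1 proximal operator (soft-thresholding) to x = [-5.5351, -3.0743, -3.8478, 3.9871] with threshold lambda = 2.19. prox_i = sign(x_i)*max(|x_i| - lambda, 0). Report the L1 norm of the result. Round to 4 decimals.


Soft-thresholding with lambda = 2.19:
prox(-5.5351) = sign(-5.5351)*max(|-5.5351| - 2.19, 0) = -3.3451
prox(-3.0743) = sign(-3.0743)*max(|-3.0743| - 2.19, 0) = -0.8843
prox(-3.8478) = sign(-3.8478)*max(|-3.8478| - 2.19, 0) = -1.6578
prox(3.9871) = sign(3.9871)*max(|3.9871| - 2.19, 0) = 1.7971
prox(x) = [-3.3451, -0.8843, -1.6578, 1.7971]
||prox(x)||_1 = 3.3451 + 0.8843 + 1.6578 + 1.7971 = 7.6843


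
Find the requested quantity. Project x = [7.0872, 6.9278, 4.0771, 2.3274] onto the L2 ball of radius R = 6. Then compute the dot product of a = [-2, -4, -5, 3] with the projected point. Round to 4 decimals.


Step 1: Compute ||x|| (intermediates to 6 decimals).
||x|| = sqrt(7.0872^2 + 6.9278^2 + 4.0771^2 + 2.3274^2) = 10.966419
Step 2: Project.
Since ||x|| > R, scale = R/||x|| = 6/10.966419 = 0.547125, proj(x) = scale * x
proj(x) = [3.877584, 3.790373, 2.230683, 1.273379]
Step 3: Dot product.
a^T * proj(x) = -2*3.877584 - 4*3.790373 - 5*2.230683 + 3*1.273379 = -30.2499


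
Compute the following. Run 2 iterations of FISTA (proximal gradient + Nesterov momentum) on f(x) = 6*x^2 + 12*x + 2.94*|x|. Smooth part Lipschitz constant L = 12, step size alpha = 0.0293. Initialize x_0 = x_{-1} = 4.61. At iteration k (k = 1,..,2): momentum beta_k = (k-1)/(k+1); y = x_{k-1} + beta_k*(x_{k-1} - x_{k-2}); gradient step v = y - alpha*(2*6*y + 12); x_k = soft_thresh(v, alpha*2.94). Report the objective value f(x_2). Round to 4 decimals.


FISTA on f(x) = 6*x^2 + 12*x + 2.94*|x|
L = 12, alpha = 0.0293
Iteration 1: beta = 0.0, y = 4.61 + 0.0*(4.61 - 4.61) = 4.61
  grad(y) = 67.32, v = y - alpha*grad = 2.6375
  prox(v) = soft_thresh(2.6375, 0.0861) = 2.5514
Iteration 2: beta = 0.3333, y = 2.5514 + 0.3333*(2.5514 - 4.61) = 1.8652
  grad(y) = 34.3821, v = y - alpha*grad = 0.8578
  prox(v) = soft_thresh(0.8578, 0.0861) = 0.7716
f(x_2) = 6*0.7716^2 + 12*0.7716 + 2.94*|0.7716| = 15.1008


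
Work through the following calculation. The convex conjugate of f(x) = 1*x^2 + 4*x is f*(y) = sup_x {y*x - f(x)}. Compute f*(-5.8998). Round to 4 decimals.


f*(y) = sup_x {y*x - a*x^2 - b*x} = sup_x {(y-b)*x - a*x^2}
FOC: (y - b) - 2a*x = 0 => x* = (y - b)/(2a)
x* = (-5.8998 - 4)/(2*1) = -4.9499
f*(-5.8998) = (y-b)^2/(4a) = (-5.8998 - 4)^2/(4*1)
= 98.006/4 = 24.5015


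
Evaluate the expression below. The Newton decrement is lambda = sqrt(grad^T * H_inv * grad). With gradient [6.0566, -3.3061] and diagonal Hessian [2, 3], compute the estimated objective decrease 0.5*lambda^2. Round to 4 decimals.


Step 1: H is diagonal, so H^(-1) * g = [3.0283, -1.102].
Step 2: g^T H^(-1) g = sum_i g_i^2 / H_ii
  = (6.0566)^2/2 + (-3.3061)^2/3
  = 18.3412 + 3.6434 = 21.9846
Step 3: Objective decrease = 0.5 * g^T H^(-1) g = 10.9923


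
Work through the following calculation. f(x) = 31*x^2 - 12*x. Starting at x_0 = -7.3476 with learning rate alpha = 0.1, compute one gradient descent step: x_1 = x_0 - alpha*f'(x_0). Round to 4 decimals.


We compute the gradient at x_0 and apply the update.
f'(x) = 62*x - 12
f'(-7.3476) = 62*-7.3476 - 12 = -467.5512
x_1 = -7.3476 - 0.1*-467.5512 = 39.4075


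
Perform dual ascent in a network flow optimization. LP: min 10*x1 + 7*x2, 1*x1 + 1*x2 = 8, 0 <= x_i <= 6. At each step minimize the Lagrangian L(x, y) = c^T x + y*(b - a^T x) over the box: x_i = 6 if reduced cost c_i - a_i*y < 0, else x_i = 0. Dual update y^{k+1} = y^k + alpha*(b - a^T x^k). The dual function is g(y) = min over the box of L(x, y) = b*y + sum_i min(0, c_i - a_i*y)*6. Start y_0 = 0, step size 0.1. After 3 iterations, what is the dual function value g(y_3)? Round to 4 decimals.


Dual ascent for LP: min 10*x1 + 7*x2, 1*x1 + 1*x2 = 8, 0 <= x_i <= 6
Step 1: y^k = 0.0, reduced costs: (10.0, 7.0)
  x^k = (0.0, 0.0), subgradient = b - a^T x = 8.0
  y^{k+1} = 0.0 + 0.1*8.0 = 0.8
Step 2: y^k = 0.8, reduced costs: (9.2, 6.2)
  x^k = (0.0, 0.0), subgradient = b - a^T x = 8.0
  y^{k+1} = 0.8 + 0.1*8.0 = 1.6
Step 3: y^k = 1.6, reduced costs: (8.4, 5.4)
  x^k = (0.0, 0.0), subgradient = b - a^T x = 8.0
  y^{k+1} = 1.6 + 0.1*8.0 = 2.4
Dual objective at y_3 = 2.4: reduced costs (7.6, 4.6), box minimizer x = (0.0, 0.0)
g(y_3) = b*y + (c1 - a1*y)*x1 + (c2 - a2*y)*x2 = 8*2.4 + 7.6*0.0 + 4.6*0.0 = 19.2 + 0.0 + 0.0 = 19.2


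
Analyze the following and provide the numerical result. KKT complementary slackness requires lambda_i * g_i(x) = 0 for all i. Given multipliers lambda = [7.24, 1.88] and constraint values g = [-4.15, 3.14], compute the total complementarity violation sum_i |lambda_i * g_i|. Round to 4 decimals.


KKT complementary slackness check:
lambda_1 * g_1 = 7.24 * -4.15 = -30.046
lambda_2 * g_2 = 1.88 * 3.14 = 5.9032
Total violation = 30.046 + 5.9032 = 35.9492


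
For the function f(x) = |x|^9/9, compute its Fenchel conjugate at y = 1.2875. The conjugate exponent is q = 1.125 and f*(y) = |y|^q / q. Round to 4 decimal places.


The conjugate exponent q satisfies 1/p + 1/q = 1.
p = 9, so q = 9/(9 - 1) = 1.125
|y|^q = 1.2875^1.125 = 1.3288
f*(1.2875) = 1.3288 / 1.125 = 1.1812


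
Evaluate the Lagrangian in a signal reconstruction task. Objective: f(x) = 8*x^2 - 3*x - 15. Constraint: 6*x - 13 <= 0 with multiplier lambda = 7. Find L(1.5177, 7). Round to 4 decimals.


Step 1: Evaluate f(x).
f(1.5177) = 8*1.5177^2 - 3*1.5177 - 15 = -1.1258
Step 2: Evaluate g(x).
g(1.5177) = 6*1.5177 - 13 = -3.8938
Step 3: Compute Lagrangian.
L = -1.1258 + 7*-3.8938 = -28.3824


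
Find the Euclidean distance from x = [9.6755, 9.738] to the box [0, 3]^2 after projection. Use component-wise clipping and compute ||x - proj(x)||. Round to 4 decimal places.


Project each component onto [0, 3].
clip(9.6755) = 3.0, clip(9.738) = 3.0
Projection = [3.0, 3.0]
Squared diffs: [44.5623, 45.4006]
Distance = sqrt(89.9629) = 9.4849


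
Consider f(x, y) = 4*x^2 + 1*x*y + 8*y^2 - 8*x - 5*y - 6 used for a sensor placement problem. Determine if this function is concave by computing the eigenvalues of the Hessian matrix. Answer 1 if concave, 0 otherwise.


The Hessian of f(x,y) = 4*x^2 + 1*x*y + 8*y^2 - 8*x - 5*y - 6 is:
H = [[8, 1], [1, 16]]
Trace = 8 + 16 = 24
Determinant = 8*16 - (1)^2 = 127
Discriminant = (24)^2 - 4*127 = 68.0
Eigenvalues: lambda_1 = 7.8769, lambda_2 = 16.1231
The function is not concave.

0


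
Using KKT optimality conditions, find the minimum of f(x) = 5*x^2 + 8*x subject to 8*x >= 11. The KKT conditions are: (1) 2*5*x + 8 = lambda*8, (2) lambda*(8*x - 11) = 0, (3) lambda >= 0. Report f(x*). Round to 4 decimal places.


Step 1: Try lambda = 0 (constraint inactive).
x_unc = -8/(2*5) = -0.8
Check: 8*-0.8 = -6.4 < 11 -- violated!
Step 2: Constraint must be active: 8*x = 11
x* = 11/8 = 1.375
lambda = (2*5*1.375 + 8)/8 = 2.7188
Step 3: Compute optimal value.
f(x*) = 5*1.375^2 + 8*1.375 = 20.4531


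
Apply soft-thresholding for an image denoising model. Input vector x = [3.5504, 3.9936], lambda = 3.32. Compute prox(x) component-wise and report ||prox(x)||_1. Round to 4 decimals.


Soft-thresholding with lambda = 3.32:
prox(3.5504) = sign(3.5504)*max(|3.5504| - 3.32, 0) = 0.2304
prox(3.9936) = sign(3.9936)*max(|3.9936| - 3.32, 0) = 0.6736
prox(x) = [0.2304, 0.6736]
||prox(x)||_1 = 0.2304 + 0.6736 = 0.904


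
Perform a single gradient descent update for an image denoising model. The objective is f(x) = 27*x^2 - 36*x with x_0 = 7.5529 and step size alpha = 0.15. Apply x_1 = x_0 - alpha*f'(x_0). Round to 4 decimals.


We compute the gradient at x_0 and apply the update.
f'(x) = 54*x - 36
f'(7.5529) = 54*7.5529 - 36 = 371.8566
x_1 = 7.5529 - 0.15*371.8566 = -48.2256


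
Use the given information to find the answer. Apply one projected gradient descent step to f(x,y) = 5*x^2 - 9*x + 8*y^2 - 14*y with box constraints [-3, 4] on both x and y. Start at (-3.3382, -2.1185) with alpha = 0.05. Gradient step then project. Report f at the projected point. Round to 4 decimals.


Step 1: Compute gradient at (-3.3382, -2.1185).
grad_x = 2*5*-3.3382 - 9 = -42.382
grad_y = 2*8*-2.1185 - 14 = -47.896
Step 2: Gradient step.
x_raw = -3.3382 - 0.05*-42.382 = -1.2191
y_raw = -2.1185 - 0.05*-47.896 = 0.2763
Step 3: Project onto [-3, 4].
x_proj = clip(-1.2191) = -1.2191
y_proj = clip(0.2763) = 0.2763
Step 4: Evaluate f.
f(-1.2191, 0.2763) = 15.1455


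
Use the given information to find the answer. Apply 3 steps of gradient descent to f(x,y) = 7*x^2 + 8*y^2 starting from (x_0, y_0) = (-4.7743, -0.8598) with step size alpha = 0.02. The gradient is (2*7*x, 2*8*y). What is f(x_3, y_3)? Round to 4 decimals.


Gradient descent on f(x,y) = 7*x^2 + 8*y^2.
Starting point: (-4.7743, -0.8598), alpha = 0.02
Step 1: grad_x = 2*7*-4.7743 = -66.8402, grad_y = 2*8*-0.8598 = -13.7568
  x_1 = -4.7743 - 0.02*-66.8402 = -3.4375
  y_1 = -0.8598 - 0.02*-13.7568 = -0.5847
Step 2: grad_x = 2*7*-3.4375 = -48.1249, grad_y = 2*8*-0.5847 = -9.3546
  x_2 = -3.4375 - 0.02*-48.1249 = -2.475
  y_2 = -0.5847 - 0.02*-9.3546 = -0.3976
Step 3: grad_x = 2*7*-2.475 = -34.65, grad_y = 2*8*-0.3976 = -6.3611
  x_3 = -2.475 - 0.02*-34.65 = -1.782
  y_3 = -0.3976 - 0.02*-6.3611 = -0.2703
f(-1.782, -0.2703) = 7*(-1.782)^2 + 8*(-0.2703)^2 = 22.8133


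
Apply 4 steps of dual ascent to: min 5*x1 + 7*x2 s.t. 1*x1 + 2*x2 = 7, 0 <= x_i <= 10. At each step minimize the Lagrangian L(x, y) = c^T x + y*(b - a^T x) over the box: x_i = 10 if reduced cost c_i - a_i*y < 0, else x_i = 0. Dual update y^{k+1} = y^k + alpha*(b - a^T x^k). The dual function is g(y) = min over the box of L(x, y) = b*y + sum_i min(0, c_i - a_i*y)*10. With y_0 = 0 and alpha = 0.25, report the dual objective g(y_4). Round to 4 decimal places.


Dual ascent for LP: min 5*x1 + 7*x2, 1*x1 + 2*x2 = 7, 0 <= x_i <= 10
Step 1: y^k = 0.0, reduced costs: (5.0, 7.0)
  x^k = (0.0, 0.0), subgradient = b - a^T x = 7.0
  y^{k+1} = 0.0 + 0.25*7.0 = 1.75
Step 2: y^k = 1.75, reduced costs: (3.25, 3.5)
  x^k = (0.0, 0.0), subgradient = b - a^T x = 7.0
  y^{k+1} = 1.75 + 0.25*7.0 = 3.5
Step 3: y^k = 3.5, reduced costs: (1.5, 0.0)
  x^k = (0.0, 0.0), subgradient = b - a^T x = 7.0
  y^{k+1} = 3.5 + 0.25*7.0 = 5.25
Step 4: y^k = 5.25, reduced costs: (-0.25, -3.5)
  x^k = (10.0, 10.0), subgradient = b - a^T x = -23.0
  y^{k+1} = 5.25 + 0.25*-23.0 = -0.5
Dual objective at y_4 = -0.5: reduced costs (5.5, 8.0), box minimizer x = (0.0, 0.0)
g(y_4) = b*y + (c1 - a1*y)*x1 + (c2 - a2*y)*x2 = 7*(-0.5) + 5.5*0.0 + 8.0*0.0 = -3.5 + 0.0 + 0.0 = -3.5


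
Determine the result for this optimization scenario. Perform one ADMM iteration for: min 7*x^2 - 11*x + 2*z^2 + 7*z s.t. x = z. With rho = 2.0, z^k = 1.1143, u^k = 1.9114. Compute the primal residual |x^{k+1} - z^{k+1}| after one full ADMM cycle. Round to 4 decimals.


ADMM iteration with rho = 2.0, z^k = 1.1143, u^k = 1.9114
Step 1: x-update.
Minimize 7*x^2 - 11*x + (2.0/2)*(x - 1.1143 + 1.9114)^2
FOC: (2*7 + 2.0)*x = 11 + 2.0*(1.1143 - 1.9114)
x^{k+1} = 0.5879
Step 2: z-update.
Minimize 2*z^2 + 7*z + (2.0/2)*(0.5879 - z + 1.9114)^2
FOC: (2*2 + 2.0)*z = -7 + 2.0*(0.5879 + 1.9114)
z^{k+1} = -0.3336
Step 3: u-update.
u^{k+1} = 1.9114 + 0.5879 + 0.3336 = 2.8328
Step 4: Primal residual = |0.5879 + 0.3336| = 0.9214


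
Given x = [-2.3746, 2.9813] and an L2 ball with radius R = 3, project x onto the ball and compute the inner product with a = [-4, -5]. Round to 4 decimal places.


Step 1: Compute ||x|| (intermediates to 6 decimals).
||x|| = sqrt((-2.3746)^2 + 2.9813^2) = 3.811414
Step 2: Project.
Since ||x|| > R, scale = R/||x|| = 3/3.811414 = 0.787109, proj(x) = scale * x
proj(x) = [-1.869069, 2.346608]
Step 3: Dot product.
a^T * proj(x) = -4*(-1.869069) - 5*2.346608 = -4.2568


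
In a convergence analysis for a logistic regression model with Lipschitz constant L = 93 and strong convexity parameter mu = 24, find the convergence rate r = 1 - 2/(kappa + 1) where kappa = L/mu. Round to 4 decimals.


Step 1: Compute the condition number.
kappa = L/mu = 93/24 = 3.875
Step 2: Compute the convergence rate.
r = 1 - 2/(kappa + 1) = 1 - 2*mu/(L + mu) = (L - mu)/(L + mu) = 69/117 = 0.5897


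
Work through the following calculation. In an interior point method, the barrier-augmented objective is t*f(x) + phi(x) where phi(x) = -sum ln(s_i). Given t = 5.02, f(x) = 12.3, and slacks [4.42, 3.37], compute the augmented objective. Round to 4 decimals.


Step 1: Compute log-barrier.
ln values: [1.4861, 1.2149]
phi = -(1.4861 + 1.2149) = -2.7011
Step 2: Compute augmented objective.
t*f(x) = 5.02*12.3 = 61.746
Total = 61.746 - 2.7011 = 59.0449


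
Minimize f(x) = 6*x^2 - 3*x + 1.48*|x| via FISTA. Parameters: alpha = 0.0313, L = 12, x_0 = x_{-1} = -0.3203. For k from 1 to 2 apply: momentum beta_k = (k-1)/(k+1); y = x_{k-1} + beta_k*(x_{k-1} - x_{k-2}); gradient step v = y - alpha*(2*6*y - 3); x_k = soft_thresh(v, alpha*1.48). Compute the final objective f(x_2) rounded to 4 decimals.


FISTA on f(x) = 6*x^2 - 3*x + 1.48*|x|
L = 12, alpha = 0.0313
Iteration 1: beta = 0.0, y = -0.3203 + 0.0*(-0.3203 + 0.3203) = -0.3203
  grad(y) = -6.8436, v = y - alpha*grad = -0.1061
  prox(v) = soft_thresh(-0.1061, 0.0463) = -0.0598
Iteration 2: beta = 0.3333, y = -0.0598 + 0.3333*(-0.0598 + 0.3203) = 0.0271
  grad(y) = -2.6751, v = y - alpha*grad = 0.1108
  prox(v) = soft_thresh(0.1108, 0.0463) = 0.0645
f(x_2) = 6*0.0645^2 - 3*0.0645 + 1.48*|0.0645| = -0.0731


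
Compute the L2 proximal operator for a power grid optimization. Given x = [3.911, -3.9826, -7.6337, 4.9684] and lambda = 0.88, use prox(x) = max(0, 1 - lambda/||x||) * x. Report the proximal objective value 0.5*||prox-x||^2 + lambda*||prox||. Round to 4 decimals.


Step 1: Compute ||x||.
||x|| = 10.6825
Step 2: Compute scaling factor.
scale = max(0, 1 - 0.88/10.6825) = 0.9176
Step 3: prox(x) = [3.5888, -3.6545, -7.0049, 4.5591]
||prox(x)|| = 9.8025
Step 4: Proximal objective.
0.5*||prox-x||^2 = 0.3872
lambda*||prox|| = 8.6262
Total = 9.0134


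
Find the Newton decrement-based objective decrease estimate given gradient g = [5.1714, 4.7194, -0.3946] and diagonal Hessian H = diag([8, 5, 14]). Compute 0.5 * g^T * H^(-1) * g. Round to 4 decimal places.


Step 1: H is diagonal, so H^(-1) * g = [0.6464, 0.9439, -0.0282].
Step 2: g^T H^(-1) g = sum_i g_i^2 / H_ii
  = (5.1714)^2/8 + (4.7194)^2/5 + (-0.3946)^2/14
  = 3.3429 + 4.4545 + 0.0111 = 7.8086
Step 3: Objective decrease = 0.5 * g^T H^(-1) g = 3.9043


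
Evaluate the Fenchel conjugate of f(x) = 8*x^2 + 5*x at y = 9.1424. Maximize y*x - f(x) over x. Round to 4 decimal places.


f*(y) = sup_x {y*x - a*x^2 - b*x} = sup_x {(y-b)*x - a*x^2}
FOC: (y - b) - 2a*x = 0 => x* = (y - b)/(2a)
x* = (9.1424 - 5)/(2*8) = 0.2589
f*(9.1424) = (y-b)^2/(4a) = (9.1424 - 5)^2/(4*8)
= 17.1595/32 = 0.5362


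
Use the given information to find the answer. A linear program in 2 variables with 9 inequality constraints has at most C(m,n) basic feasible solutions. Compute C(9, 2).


Each vertex corresponds to some choice of n active constraints out of m, so the number of vertices is at most C(m, n) = m! / (n!(m-n)!).
m = 9, n = 2
Numerator: 9 * 8
Denominator: 2! = 2
C(9, 2) = 36


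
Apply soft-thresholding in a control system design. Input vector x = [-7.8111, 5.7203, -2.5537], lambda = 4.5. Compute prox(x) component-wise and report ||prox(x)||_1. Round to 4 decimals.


Soft-thresholding with lambda = 4.5:
prox(-7.8111) = sign(-7.8111)*max(|-7.8111| - 4.5, 0) = -3.3111
prox(5.7203) = sign(5.7203)*max(|5.7203| - 4.5, 0) = 1.2203
prox(-2.5537) = sign(-2.5537)*max(|-2.5537| - 4.5, 0) = 0.0
prox(x) = [-3.3111, 1.2203, 0.0]
||prox(x)||_1 = 3.3111 + 1.2203 + 0.0 = 4.5314


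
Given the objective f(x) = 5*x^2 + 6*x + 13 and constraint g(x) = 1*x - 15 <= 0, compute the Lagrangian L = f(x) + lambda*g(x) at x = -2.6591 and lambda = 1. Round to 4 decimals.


Step 1: Evaluate f(x).
f(-2.6591) = 5*(-2.6591)^2 + 6*(-2.6591) + 13 = 32.3995
Step 2: Evaluate g(x).
g(-2.6591) = 1*-2.6591 - 15 = -17.6591
Step 3: Compute Lagrangian.
L = 32.3995 + 1*-17.6591 = 14.7404


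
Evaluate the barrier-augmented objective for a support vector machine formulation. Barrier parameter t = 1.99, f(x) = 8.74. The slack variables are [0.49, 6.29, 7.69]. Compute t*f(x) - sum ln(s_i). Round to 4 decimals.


Step 1: Compute log-barrier.
ln values: [-0.7133, 1.839, 2.0399]
phi = -(-0.7133 + 1.839 + 2.0399) = -3.1655
Step 2: Compute augmented objective.
t*f(x) = 1.99*8.74 = 17.3926
Total = 17.3926 - 3.1655 = 14.2271


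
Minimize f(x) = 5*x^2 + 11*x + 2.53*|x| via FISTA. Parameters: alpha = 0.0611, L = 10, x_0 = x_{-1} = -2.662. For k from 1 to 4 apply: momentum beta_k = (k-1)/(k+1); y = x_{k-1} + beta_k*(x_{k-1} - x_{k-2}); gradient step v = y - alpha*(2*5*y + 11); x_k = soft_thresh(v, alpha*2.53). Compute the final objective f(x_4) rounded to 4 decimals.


FISTA on f(x) = 5*x^2 + 11*x + 2.53*|x|
L = 10, alpha = 0.0611
Iteration 1: beta = 0.0, y = -2.662 + 0.0*(-2.662 + 2.662) = -2.662
  grad(y) = -15.62, v = y - alpha*grad = -1.7076
  prox(v) = soft_thresh(-1.7076, 0.1546) = -1.553
Iteration 2: beta = 0.3333, y = -1.553 + 0.3333*(-1.553 + 2.662) = -1.1834
  grad(y) = -0.8338, v = y - alpha*grad = -1.1324
  prox(v) = soft_thresh(-1.1324, 0.1546) = -0.9779
Iteration 3: beta = 0.5, y = -0.9779 + 0.5*(-0.9779 + 1.553) = -0.6903
  grad(y) = 4.0974, v = y - alpha*grad = -0.9406
  prox(v) = soft_thresh(-0.9406, 0.1546) = -0.786
Iteration 4: beta = 0.6, y = -0.786 + 0.6*(-0.786 + 0.9779) = -0.6709
  grad(y) = 4.2907, v = y - alpha*grad = -0.9331
  prox(v) = soft_thresh(-0.9331, 0.1546) = -0.7785
f(x_4) = 5*(-0.7785)^2 + 11*(-0.7785) + 2.53*|-0.7785| = -3.5636


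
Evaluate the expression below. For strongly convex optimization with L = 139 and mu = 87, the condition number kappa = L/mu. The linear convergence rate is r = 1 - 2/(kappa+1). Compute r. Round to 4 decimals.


Step 1: Compute the condition number.
kappa = L/mu = 139/87 = 1.5977
Step 2: Compute the convergence rate.
r = 1 - 2/(kappa + 1) = 1 - 2*mu/(L + mu) = (L - mu)/(L + mu) = 52/226 = 0.2301


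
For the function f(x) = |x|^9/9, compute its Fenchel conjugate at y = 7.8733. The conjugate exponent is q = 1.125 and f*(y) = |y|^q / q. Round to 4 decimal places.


The conjugate exponent q satisfies 1/p + 1/q = 1.
p = 9, so q = 9/(9 - 1) = 1.125
|y|^q = 7.8733^1.125 = 10.1901
f*(7.8733) = 10.1901 / 1.125 = 9.0578


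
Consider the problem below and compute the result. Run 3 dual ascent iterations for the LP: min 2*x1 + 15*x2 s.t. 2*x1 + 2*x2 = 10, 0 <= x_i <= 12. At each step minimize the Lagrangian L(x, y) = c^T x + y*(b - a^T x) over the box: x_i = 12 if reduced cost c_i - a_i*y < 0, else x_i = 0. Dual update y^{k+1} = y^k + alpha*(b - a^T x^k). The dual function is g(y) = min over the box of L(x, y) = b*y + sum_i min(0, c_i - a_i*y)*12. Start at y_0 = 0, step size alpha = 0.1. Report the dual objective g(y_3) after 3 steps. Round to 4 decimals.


Dual ascent for LP: min 2*x1 + 15*x2, 2*x1 + 2*x2 = 10, 0 <= x_i <= 12
Step 1: y^k = 0.0, reduced costs: (2.0, 15.0)
  x^k = (0.0, 0.0), subgradient = b - a^T x = 10.0
  y^{k+1} = 0.0 + 0.1*10.0 = 1.0
Step 2: y^k = 1.0, reduced costs: (0.0, 13.0)
  x^k = (0.0, 0.0), subgradient = b - a^T x = 10.0
  y^{k+1} = 1.0 + 0.1*10.0 = 2.0
Step 3: y^k = 2.0, reduced costs: (-2.0, 11.0)
  x^k = (12.0, 0.0), subgradient = b - a^T x = -14.0
  y^{k+1} = 2.0 + 0.1*-14.0 = 0.6
Dual objective at y_3 = 0.6: reduced costs (0.8, 13.8), box minimizer x = (0.0, 0.0)
g(y_3) = b*y + (c1 - a1*y)*x1 + (c2 - a2*y)*x2 = 10*0.6 + 0.8*0.0 + 13.8*0.0 = 6.0 + 0.0 + 0.0 = 6.0


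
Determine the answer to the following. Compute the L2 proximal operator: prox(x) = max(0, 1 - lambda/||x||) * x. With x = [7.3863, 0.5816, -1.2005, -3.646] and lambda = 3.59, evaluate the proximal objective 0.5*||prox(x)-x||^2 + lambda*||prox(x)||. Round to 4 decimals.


Step 1: Compute ||x||.
||x|| = 8.3445
Step 2: Compute scaling factor.
scale = max(0, 1 - 3.59/8.3445) = 0.5698
Step 3: prox(x) = [4.2085, 0.3314, -0.684, -2.0774]
||prox(x)|| = 4.7545
Step 4: Proximal objective.
0.5*||prox-x||^2 = 6.4441
lambda*||prox|| = 17.0687
Total = 23.5126


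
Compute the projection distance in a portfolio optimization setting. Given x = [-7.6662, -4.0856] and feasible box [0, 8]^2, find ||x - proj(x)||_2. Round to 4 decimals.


Project each component onto [0, 8].
clip(-7.6662) = 0.0, clip(-4.0856) = 0.0
Projection = [0.0, 0.0]
Squared diffs: [58.7706, 16.6921]
Distance = sqrt(75.4627) = 8.6869


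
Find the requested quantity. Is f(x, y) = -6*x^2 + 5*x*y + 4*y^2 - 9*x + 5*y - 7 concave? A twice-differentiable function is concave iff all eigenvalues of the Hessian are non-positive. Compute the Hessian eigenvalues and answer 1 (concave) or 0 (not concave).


The Hessian of f(x,y) = -6*x^2 + 5*x*y + 4*y^2 - 9*x + 5*y - 7 is:
H = [[-12, 5], [5, 8]]
Trace = -12 + 8 = -4
Determinant = -12*8 - (5)^2 = -121
Discriminant = (-4)^2 - 4*-121 = 500.0
Eigenvalues: lambda_1 = -13.1803, lambda_2 = 9.1803
The function is not concave.

0


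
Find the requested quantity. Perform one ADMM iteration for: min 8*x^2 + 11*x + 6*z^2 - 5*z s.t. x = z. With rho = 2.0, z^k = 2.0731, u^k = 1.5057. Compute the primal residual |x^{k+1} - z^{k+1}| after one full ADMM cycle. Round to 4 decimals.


ADMM iteration with rho = 2.0, z^k = 2.0731, u^k = 1.5057
Step 1: x-update.
Minimize 8*x^2 + 11*x + (2.0/2)*(x - 2.0731 + 1.5057)^2
FOC: (2*8 + 2.0)*x = -11 + 2.0*(2.0731 - 1.5057)
x^{k+1} = -0.5481
Step 2: z-update.
Minimize 6*z^2 - 5*z + (2.0/2)*(-0.5481 - z + 1.5057)^2
FOC: (2*6 + 2.0)*z = 5 + 2.0*(-0.5481 + 1.5057)
z^{k+1} = 0.4939
Step 3: u-update.
u^{k+1} = 1.5057 - 0.5481 - 0.4939 = 0.4637
Step 4: Primal residual = |-0.5481 - 0.4939| = 1.042


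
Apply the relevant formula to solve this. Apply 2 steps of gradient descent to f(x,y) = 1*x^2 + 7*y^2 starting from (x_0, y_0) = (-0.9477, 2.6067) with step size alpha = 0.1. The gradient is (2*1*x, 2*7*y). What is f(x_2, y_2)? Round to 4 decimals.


Gradient descent on f(x,y) = 1*x^2 + 7*y^2.
Starting point: (-0.9477, 2.6067), alpha = 0.1
Step 1: grad_x = 2*1*-0.9477 = -1.8954, grad_y = 2*7*2.6067 = 36.4938
  x_1 = -0.9477 - 0.1*-1.8954 = -0.7582
  y_1 = 2.6067 - 0.1*36.4938 = -1.0427
Step 2: grad_x = 2*1*-0.7582 = -1.5163, grad_y = 2*7*-1.0427 = -14.5975
  x_2 = -0.7582 - 0.1*-1.5163 = -0.6065
  y_2 = -1.0427 - 0.1*-14.5975 = 0.4171
f(-0.6065, 0.4171) = 1*(-0.6065)^2 + 7*0.4171^2 = 1.5855


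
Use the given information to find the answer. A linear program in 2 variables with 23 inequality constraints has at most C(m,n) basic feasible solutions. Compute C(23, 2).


Each vertex corresponds to some choice of n active constraints out of m, so the number of vertices is at most C(m, n) = m! / (n!(m-n)!).
m = 23, n = 2
Numerator: 23 * 22
Denominator: 2! = 2
C(23, 2) = 253


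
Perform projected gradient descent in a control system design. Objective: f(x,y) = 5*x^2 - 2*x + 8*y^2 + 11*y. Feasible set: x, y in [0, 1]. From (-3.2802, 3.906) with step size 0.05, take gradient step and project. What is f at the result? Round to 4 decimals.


Step 1: Compute gradient at (-3.2802, 3.906).
grad_x = 2*5*-3.2802 - 2 = -34.802
grad_y = 2*8*3.906 + 11 = 73.496
Step 2: Gradient step.
x_raw = -3.2802 - 0.05*-34.802 = -1.5401
y_raw = 3.906 - 0.05*73.496 = 0.2312
Step 3: Project onto [0, 1].
x_proj = clip(-1.5401) = 0.0
y_proj = clip(0.2312) = 0.2312
Step 4: Evaluate f.
f(0.0, 0.2312) = 2.9708


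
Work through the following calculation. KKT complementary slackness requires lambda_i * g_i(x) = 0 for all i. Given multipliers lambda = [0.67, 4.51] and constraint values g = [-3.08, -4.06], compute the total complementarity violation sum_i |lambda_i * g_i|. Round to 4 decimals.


KKT complementary slackness check:
lambda_1 * g_1 = 0.67 * -3.08 = -2.0636
lambda_2 * g_2 = 4.51 * -4.06 = -18.3106
Total violation = 2.0636 + 18.3106 = 20.3742


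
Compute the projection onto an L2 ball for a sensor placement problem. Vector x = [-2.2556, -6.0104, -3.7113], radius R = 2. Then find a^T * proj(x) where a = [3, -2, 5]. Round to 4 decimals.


Step 1: Compute ||x|| (intermediates to 6 decimals).
||x|| = sqrt((-2.2556)^2 + (-6.0104)^2 + (-3.7113)^2) = 7.415281
Step 2: Project.
Since ||x|| > R, scale = R/||x|| = 2/7.415281 = 0.269713, proj(x) = scale * x
proj(x) = [-0.608365, -1.621083, -1.000986]
Step 3: Dot product.
a^T * proj(x) = 3*(-0.608365) - 2*(-1.621083) + 5*(-1.000986) = -3.5879


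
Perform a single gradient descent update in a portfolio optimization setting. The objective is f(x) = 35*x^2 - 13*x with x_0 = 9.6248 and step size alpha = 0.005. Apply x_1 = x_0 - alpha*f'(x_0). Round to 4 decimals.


We compute the gradient at x_0 and apply the update.
f'(x) = 70*x - 13
f'(9.6248) = 70*9.6248 - 13 = 660.736
x_1 = 9.6248 - 0.005*660.736 = 6.3211


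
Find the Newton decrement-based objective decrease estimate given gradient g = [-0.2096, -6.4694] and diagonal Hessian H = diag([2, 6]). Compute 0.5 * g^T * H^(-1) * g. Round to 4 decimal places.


Step 1: H is diagonal, so H^(-1) * g = [-0.1048, -1.0782].
Step 2: g^T H^(-1) g = sum_i g_i^2 / H_ii
  = (-0.2096)^2/2 + (-6.4694)^2/6
  = 0.022 + 6.9755 = 6.9975
Step 3: Objective decrease = 0.5 * g^T H^(-1) g = 3.4987


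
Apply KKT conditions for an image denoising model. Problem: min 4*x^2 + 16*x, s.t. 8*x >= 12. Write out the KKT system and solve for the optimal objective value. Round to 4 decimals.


Step 1: Try lambda = 0 (constraint inactive).
x_unc = -16/(2*4) = -2.0
Check: 8*-2.0 = -16.0 < 12 -- violated!
Step 2: Constraint must be active: 8*x = 12
x* = 12/8 = 1.5
lambda = (2*4*1.5 + 16)/8 = 3.5
Step 3: Compute optimal value.
f(x*) = 4*1.5^2 + 16*1.5 = 33.0


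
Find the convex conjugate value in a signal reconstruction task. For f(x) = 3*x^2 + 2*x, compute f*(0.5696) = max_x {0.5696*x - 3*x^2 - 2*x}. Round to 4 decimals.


f*(y) = sup_x {y*x - a*x^2 - b*x} = sup_x {(y-b)*x - a*x^2}
FOC: (y - b) - 2a*x = 0 => x* = (y - b)/(2a)
x* = (0.5696 - 2)/(2*3) = -0.2384
f*(0.5696) = (y-b)^2/(4a) = (0.5696 - 2)^2/(4*3)
= 2.046/12 = 0.1705


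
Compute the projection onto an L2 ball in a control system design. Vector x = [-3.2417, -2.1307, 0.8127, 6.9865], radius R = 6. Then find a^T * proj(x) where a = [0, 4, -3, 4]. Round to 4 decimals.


Step 1: Compute ||x|| (intermediates to 6 decimals).
||x|| = sqrt((-3.2417)^2 + (-2.1307)^2 + 0.8127^2 + 6.9865^2) = 8.032445
Step 2: Project.
Since ||x|| > R, scale = R/||x|| = 6/8.032445 = 0.746971, proj(x) = scale * x
proj(x) = [-2.421456, -1.591571, 0.607063, 5.218713]
Step 3: Dot product.
a^T * proj(x) = 0*(-2.421456) + 4*(-1.591571) - 3*0.607063 + 4*5.218713 = 12.6874


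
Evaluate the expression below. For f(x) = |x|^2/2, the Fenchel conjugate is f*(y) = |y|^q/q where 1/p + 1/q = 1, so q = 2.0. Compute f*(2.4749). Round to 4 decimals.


The conjugate exponent q satisfies 1/p + 1/q = 1.
p = 2, so q = 2/(2 - 1) = 2.0
|y|^q = 2.4749^2.0 = 6.1251
f*(2.4749) = 6.1251 / 2.0 = 3.0626


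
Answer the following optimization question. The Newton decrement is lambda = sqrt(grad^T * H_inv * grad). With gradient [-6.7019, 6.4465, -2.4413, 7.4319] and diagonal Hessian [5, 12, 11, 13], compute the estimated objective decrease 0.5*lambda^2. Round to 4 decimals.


Step 1: H is diagonal, so H^(-1) * g = [-1.3404, 0.5372, -0.2219, 0.5717].
Step 2: g^T H^(-1) g = sum_i g_i^2 / H_ii
  = (-6.7019)^2/5 + (6.4465)^2/12 + (-2.4413)^2/11 + (7.4319)^2/13
  = 8.9831 + 3.4631 + 0.5418 + 4.2487 = 17.2367
Step 3: Objective decrease = 0.5 * g^T H^(-1) g = 8.6184


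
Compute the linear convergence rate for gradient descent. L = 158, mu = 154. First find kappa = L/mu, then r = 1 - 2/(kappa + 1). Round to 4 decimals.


Step 1: Compute the condition number.
kappa = L/mu = 158/154 = 1.026
Step 2: Compute the convergence rate.
r = 1 - 2/(kappa + 1) = 1 - 2*mu/(L + mu) = (L - mu)/(L + mu) = 4/312 = 0.0128


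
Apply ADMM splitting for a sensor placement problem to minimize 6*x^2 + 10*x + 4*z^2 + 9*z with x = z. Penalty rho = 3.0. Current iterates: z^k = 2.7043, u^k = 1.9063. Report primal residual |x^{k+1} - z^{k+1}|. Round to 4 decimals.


ADMM iteration with rho = 3.0, z^k = 2.7043, u^k = 1.9063
Step 1: x-update.
Minimize 6*x^2 + 10*x + (3.0/2)*(x - 2.7043 + 1.9063)^2
FOC: (2*6 + 3.0)*x = -10 + 3.0*(2.7043 - 1.9063)
x^{k+1} = -0.5071
Step 2: z-update.
Minimize 4*z^2 + 9*z + (3.0/2)*(-0.5071 - z + 1.9063)^2
FOC: (2*4 + 3.0)*z = -9 + 3.0*(-0.5071 + 1.9063)
z^{k+1} = -0.4366
Step 3: u-update.
u^{k+1} = 1.9063 - 0.5071 + 0.4366 = 1.8358
Step 4: Primal residual = |-0.5071 + 0.4366| = 0.0705


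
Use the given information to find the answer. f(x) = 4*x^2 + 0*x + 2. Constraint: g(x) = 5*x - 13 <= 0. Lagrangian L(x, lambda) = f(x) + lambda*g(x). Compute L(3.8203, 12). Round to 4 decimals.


Step 1: Evaluate f(x).
f(3.8203) = 4*3.8203^2 + 0*3.8203 + 2 = 60.3788
Step 2: Evaluate g(x).
g(3.8203) = 5*3.8203 - 13 = 6.1015
Step 3: Compute Lagrangian.
L = 60.3788 + 12*6.1015 = 133.5968


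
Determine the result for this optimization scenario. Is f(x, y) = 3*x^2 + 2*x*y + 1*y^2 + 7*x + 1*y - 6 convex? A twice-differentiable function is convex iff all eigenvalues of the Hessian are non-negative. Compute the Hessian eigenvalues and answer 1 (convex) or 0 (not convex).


The Hessian of f(x,y) = 3*x^2 + 2*x*y + 1*y^2 + 7*x + 1*y - 6 is:
H = [[6, 2], [2, 2]]
Trace = 6 + 2 = 8
Determinant = 6*2 - (2)^2 = 8
Discriminant = (8)^2 - 4*8 = 32.0
Eigenvalues: lambda_1 = 1.1716, lambda_2 = 6.8284
The function is convex.

1


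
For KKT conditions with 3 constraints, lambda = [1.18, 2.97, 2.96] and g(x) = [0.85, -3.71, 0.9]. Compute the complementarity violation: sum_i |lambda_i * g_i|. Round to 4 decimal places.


KKT complementary slackness check:
lambda_1 * g_1 = 1.18 * 0.85 = 1.003
lambda_2 * g_2 = 2.97 * -3.71 = -11.0187
lambda_3 * g_3 = 2.96 * 0.9 = 2.664
Total violation = 1.003 + 11.0187 + 2.664 = 14.6857


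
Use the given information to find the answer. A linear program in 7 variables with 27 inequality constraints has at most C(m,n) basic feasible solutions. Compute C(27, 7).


Each vertex corresponds to some choice of n active constraints out of m, so the number of vertices is at most C(m, n) = m! / (n!(m-n)!).
m = 27, n = 7
Numerator: 27 * 26 * 25 * 24 * 23 * 22 * 21
Denominator: 7! = 5040
C(27, 7) = 888030
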